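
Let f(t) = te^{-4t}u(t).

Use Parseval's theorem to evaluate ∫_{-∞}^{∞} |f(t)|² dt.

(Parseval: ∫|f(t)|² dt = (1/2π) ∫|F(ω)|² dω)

∫|f(t)|² dt = \frac{1}{256}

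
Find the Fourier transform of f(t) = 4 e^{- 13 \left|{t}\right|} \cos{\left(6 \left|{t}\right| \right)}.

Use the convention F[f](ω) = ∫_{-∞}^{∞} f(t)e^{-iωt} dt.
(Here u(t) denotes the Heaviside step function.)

F(ω) = \frac{104 \left(\omega^{2} + 205\right)}{\omega^{4} + 266 \omega^{2} + 42025}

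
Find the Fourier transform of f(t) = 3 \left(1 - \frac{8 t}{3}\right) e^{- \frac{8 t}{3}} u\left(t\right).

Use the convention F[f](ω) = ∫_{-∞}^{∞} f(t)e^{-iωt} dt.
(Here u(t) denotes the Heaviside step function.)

F(ω) = \frac{27 i \omega}{- 9 \omega^{2} + 48 i \omega + 64}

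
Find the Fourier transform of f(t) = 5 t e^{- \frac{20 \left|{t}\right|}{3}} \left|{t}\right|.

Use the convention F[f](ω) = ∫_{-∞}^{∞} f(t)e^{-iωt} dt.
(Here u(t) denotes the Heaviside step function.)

F(ω) = \frac{4860 i \omega \left(3 \omega^{2} - 400\right)}{\left(9 \omega^{2} + 400\right)^{3}}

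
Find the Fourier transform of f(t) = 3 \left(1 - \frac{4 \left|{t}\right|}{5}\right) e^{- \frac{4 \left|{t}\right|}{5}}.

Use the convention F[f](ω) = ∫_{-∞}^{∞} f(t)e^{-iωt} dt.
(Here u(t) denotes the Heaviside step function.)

F(ω) = \frac{6000 \omega^{2}}{\left(25 \omega^{2} + 16\right)^{2}}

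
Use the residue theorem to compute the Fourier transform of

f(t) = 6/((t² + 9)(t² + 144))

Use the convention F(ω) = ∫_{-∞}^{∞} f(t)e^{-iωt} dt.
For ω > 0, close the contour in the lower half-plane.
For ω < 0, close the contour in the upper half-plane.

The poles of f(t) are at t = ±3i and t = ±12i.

Let g(z) = f(z)e^{-iωz}; for large |z| the factor e^{-iωz} decays in the lower half-plane when ω > 0 and in the upper half-plane when ω < 0.

Case ω > 0 (lower half-plane, clockwise contour ⇒ F(ω) = -2πi·ΣRes):
  Res_{z = - 3 i} g(z) = \frac{i e^{- 3 \omega}}{135}
  Res_{z = - 12 i} g(z) = - \frac{i e^{- 12 \omega}}{540}
  F(ω) = -2πi·ΣRes = \frac{\pi \left(4 e^{9 \omega} - 1\right) e^{- 12 \omega}}{270}

Case ω < 0 (upper half-plane, counterclockwise contour ⇒ F(ω) = +2πi·ΣRes):
  Res_{z = 3 i} g(z) = - \frac{i e^{3 \omega}}{135}
  Res_{z = 12 i} g(z) = \frac{i e^{12 \omega}}{540}
  F(ω) = 2πi·ΣRes = \frac{\pi \left(4 - e^{9 \omega}\right) e^{3 \omega}}{270}

Both cases combine into a single formula in |ω|:

F(ω) = \frac{\pi \left(4 e^{9 \left|{\omega}\right|} - 1\right) e^{- 12 \left|{\omega}\right|}}{270}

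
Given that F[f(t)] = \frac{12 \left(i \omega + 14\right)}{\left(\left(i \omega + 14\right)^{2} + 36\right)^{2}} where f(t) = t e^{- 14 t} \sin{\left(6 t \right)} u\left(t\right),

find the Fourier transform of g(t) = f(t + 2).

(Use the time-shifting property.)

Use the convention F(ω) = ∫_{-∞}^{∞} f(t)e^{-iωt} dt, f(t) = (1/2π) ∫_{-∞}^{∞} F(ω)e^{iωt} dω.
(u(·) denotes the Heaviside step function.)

F[g](ω) = \frac{12 \left(i \omega + 14\right) e^{2 i \omega}}{\left(\left(i \omega + 14\right)^{2} + 36\right)^{2}}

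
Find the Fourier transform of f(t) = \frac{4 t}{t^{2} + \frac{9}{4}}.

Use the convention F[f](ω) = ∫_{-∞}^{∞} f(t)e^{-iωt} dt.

F(ω) = - 4 i \pi e^{- \frac{3 \left|{\omega}\right|}{2}} \operatorname{sign}{\left(\omega \right)}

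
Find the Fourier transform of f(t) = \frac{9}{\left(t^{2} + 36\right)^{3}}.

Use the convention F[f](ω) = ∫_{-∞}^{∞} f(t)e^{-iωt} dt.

F(ω) = \frac{\pi \left(12 \omega^{2} + 6 \left|{\omega}\right| + 1\right) e^{- 6 \left|{\omega}\right|}}{2304}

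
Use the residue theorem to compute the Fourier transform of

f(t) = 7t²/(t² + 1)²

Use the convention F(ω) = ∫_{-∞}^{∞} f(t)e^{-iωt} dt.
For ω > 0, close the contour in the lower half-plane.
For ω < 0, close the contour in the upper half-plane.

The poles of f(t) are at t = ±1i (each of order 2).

Let g(z) = f(z)e^{-iωz}; for large |z| the factor e^{-iωz} decays in the lower half-plane when ω > 0 and in the upper half-plane when ω < 0.

Case ω > 0 (lower half-plane, clockwise contour ⇒ F(ω) = -2πi·ΣRes):
  Res_{z = - i} g(z) = \frac{7 i \left(1 - \omega\right) e^{- \omega}}{4} (pole of order 2)
  F(ω) = -2πi·ΣRes = \frac{7 \pi \left(1 - \omega\right) e^{- \omega}}{2}

Case ω < 0 (upper half-plane, counterclockwise contour ⇒ F(ω) = +2πi·ΣRes):
  Res_{z = i} g(z) = \frac{7 i \left(- \omega - 1\right) e^{\omega}}{4} (pole of order 2)
  F(ω) = 2πi·ΣRes = \frac{7 \pi \left(\omega + 1\right) e^{\omega}}{2}

Both cases combine into a single formula in |ω|:

F(ω) = \frac{7 \pi \left(1 - \left|{\omega}\right|\right) e^{- \left|{\omega}\right|}}{2}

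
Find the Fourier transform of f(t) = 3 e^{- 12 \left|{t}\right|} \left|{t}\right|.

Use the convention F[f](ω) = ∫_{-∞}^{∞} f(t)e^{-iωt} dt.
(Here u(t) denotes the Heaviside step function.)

F(ω) = \frac{6 \left(144 - \omega^{2}\right)}{\left(\omega^{2} + 144\right)^{2}}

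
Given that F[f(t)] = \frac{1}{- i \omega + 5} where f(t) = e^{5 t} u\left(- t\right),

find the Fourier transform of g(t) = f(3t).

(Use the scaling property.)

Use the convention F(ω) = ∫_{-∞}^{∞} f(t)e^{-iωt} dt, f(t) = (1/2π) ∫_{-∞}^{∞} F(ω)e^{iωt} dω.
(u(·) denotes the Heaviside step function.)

F[g](ω) = \frac{i}{\omega + 15 i}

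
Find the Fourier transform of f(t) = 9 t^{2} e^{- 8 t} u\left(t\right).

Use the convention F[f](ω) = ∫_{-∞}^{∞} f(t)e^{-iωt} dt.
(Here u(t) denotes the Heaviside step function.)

F(ω) = \frac{18}{\left(i \omega + 8\right)^{3}}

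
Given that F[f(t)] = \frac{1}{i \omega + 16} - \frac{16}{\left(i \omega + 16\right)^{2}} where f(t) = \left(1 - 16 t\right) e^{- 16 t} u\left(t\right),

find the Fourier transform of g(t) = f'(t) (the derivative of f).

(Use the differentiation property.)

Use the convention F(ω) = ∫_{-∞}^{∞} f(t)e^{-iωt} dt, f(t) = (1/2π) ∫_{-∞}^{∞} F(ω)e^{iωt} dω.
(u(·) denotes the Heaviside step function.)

F[g](ω) = \frac{\omega^{2}}{\omega^{2} - 32 i \omega - 256}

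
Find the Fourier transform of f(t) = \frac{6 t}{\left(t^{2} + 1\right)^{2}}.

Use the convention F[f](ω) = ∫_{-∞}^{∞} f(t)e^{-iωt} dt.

F(ω) = - 3 i \pi \omega e^{- \left|{\omega}\right|}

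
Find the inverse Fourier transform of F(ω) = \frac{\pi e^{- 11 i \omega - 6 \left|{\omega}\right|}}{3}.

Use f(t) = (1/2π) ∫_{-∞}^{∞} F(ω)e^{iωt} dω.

f(t) = \frac{2}{\left(t - 11\right)^{2} + 36}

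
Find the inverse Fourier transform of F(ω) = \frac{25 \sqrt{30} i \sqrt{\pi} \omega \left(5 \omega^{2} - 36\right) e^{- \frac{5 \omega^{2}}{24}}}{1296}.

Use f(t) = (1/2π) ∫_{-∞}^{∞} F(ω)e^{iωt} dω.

f(t) = 8 t^{3} e^{- \frac{6 t^{2}}{5}}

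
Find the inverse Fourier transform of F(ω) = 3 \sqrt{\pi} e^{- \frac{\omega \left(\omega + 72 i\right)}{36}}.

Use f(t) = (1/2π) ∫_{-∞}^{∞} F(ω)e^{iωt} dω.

f(t) = 9 e^{- 9 \left(t - 2\right)^{2}}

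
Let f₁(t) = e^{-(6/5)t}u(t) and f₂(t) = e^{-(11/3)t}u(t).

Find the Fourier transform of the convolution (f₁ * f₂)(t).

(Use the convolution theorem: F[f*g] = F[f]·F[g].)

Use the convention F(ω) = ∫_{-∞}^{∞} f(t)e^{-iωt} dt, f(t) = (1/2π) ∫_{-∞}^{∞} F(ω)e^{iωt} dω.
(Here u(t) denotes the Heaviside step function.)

F[f₁*f₂](ω) = \frac{15}{- 15 \omega^{2} + 73 i \omega + 66}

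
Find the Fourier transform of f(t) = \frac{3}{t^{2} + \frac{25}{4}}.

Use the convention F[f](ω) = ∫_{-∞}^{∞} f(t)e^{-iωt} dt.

F(ω) = \frac{6 \pi e^{- \frac{5 \left|{\omega}\right|}{2}}}{5}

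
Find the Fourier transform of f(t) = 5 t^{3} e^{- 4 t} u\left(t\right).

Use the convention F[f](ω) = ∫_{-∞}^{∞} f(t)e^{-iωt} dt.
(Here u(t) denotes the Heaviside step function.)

F(ω) = \frac{30}{\left(i \omega + 4\right)^{4}}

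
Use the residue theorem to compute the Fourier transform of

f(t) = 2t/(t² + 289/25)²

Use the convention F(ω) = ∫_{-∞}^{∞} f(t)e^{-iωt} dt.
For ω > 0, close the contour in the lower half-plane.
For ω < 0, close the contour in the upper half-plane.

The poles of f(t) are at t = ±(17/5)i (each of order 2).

Let g(z) = f(z)e^{-iωz}; for large |z| the factor e^{-iωz} decays in the lower half-plane when ω > 0 and in the upper half-plane when ω < 0.

Case ω > 0 (lower half-plane, clockwise contour ⇒ F(ω) = -2πi·ΣRes):
  Res_{z = - \frac{17 i}{5}} g(z) = \frac{5 \omega e^{- \frac{17 \omega}{5}}}{34} (pole of order 2)
  F(ω) = -2πi·ΣRes = - \frac{5 i \pi \omega e^{- \frac{17 \omega}{5}}}{17}

Case ω < 0 (upper half-plane, counterclockwise contour ⇒ F(ω) = +2πi·ΣRes):
  Res_{z = \frac{17 i}{5}} g(z) = - \frac{5 \omega e^{\frac{17 \omega}{5}}}{34} (pole of order 2)
  F(ω) = 2πi·ΣRes = - \frac{5 i \pi \omega e^{\frac{17 \omega}{5}}}{17}

Both cases combine into a single formula in |ω|:

F(ω) = - \frac{5 i \pi \omega e^{- \frac{17 \left|{\omega}\right|}{5}}}{17}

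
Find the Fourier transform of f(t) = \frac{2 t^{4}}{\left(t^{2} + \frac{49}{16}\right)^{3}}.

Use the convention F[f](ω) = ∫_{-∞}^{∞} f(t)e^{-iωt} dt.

F(ω) = \frac{\pi \left(49 \omega^{2} - 140 \left|{\omega}\right| + 48\right) e^{- \frac{7 \left|{\omega}\right|}{4}}}{112}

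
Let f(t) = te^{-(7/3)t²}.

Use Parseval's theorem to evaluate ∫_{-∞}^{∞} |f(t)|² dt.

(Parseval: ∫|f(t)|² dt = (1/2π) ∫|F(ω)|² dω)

∫|f(t)|² dt = \frac{3 \sqrt{42} \sqrt{\pi}}{392}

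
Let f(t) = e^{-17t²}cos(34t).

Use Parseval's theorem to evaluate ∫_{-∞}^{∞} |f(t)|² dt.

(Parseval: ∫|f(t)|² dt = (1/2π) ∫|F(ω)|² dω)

∫|f(t)|² dt = \frac{\sqrt{34} \sqrt{\pi} \left(1 + e^{34}\right)}{68 e^{34}}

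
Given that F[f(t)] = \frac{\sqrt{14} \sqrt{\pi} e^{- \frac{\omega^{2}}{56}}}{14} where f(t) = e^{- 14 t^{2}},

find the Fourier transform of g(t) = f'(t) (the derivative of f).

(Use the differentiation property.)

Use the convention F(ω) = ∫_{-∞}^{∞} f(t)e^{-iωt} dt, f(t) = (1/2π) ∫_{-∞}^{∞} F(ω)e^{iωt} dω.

F[g](ω) = \frac{\sqrt{14} i \sqrt{\pi} \omega e^{- \frac{\omega^{2}}{56}}}{14}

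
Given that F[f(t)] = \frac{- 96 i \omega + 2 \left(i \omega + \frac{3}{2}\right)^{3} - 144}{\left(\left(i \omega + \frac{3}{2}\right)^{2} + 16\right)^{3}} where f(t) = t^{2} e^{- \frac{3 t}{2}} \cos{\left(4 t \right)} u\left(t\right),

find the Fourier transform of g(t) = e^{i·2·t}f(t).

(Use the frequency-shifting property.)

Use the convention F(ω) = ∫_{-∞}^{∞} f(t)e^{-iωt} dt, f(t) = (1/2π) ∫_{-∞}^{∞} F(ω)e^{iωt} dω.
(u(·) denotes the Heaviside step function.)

F[g](ω) = \frac{16 \left(384 i \left(2 - \omega\right) + \left(2 i \left(\omega - 2\right) + 3\right)^{3} - 576\right)}{\left(\left(2 i \left(\omega - 2\right) + 3\right)^{2} + 64\right)^{3}}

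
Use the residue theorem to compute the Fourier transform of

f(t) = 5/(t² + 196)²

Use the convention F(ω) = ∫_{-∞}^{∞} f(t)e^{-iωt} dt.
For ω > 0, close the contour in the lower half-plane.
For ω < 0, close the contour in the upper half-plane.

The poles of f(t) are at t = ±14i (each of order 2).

Let g(z) = f(z)e^{-iωz}; for large |z| the factor e^{-iωz} decays in the lower half-plane when ω > 0 and in the upper half-plane when ω < 0.

Case ω > 0 (lower half-plane, clockwise contour ⇒ F(ω) = -2πi·ΣRes):
  Res_{z = - 14 i} g(z) = \frac{5 i \left(14 \omega + 1\right) e^{- 14 \omega}}{10976} (pole of order 2)
  F(ω) = -2πi·ΣRes = \frac{5 \pi \left(14 \omega + 1\right) e^{- 14 \omega}}{5488}

Case ω < 0 (upper half-plane, counterclockwise contour ⇒ F(ω) = +2πi·ΣRes):
  Res_{z = 14 i} g(z) = \frac{5 i \left(14 \omega - 1\right) e^{14 \omega}}{10976} (pole of order 2)
  F(ω) = 2πi·ΣRes = \frac{5 \pi \left(1 - 14 \omega\right) e^{14 \omega}}{5488}

Both cases combine into a single formula in |ω|:

F(ω) = \frac{5 \pi \left(14 \left|{\omega}\right| + 1\right) e^{- 14 \left|{\omega}\right|}}{5488}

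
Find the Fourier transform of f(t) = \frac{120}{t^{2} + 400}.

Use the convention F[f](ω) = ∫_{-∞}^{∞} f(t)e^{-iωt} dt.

F(ω) = 6 \pi e^{- 20 \left|{\omega}\right|}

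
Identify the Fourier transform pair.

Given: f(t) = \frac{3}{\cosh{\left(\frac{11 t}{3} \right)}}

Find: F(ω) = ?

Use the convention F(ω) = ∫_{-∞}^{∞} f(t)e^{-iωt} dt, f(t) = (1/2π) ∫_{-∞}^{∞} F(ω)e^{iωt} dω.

F(ω) = \frac{9 \pi}{11 \cosh{\left(\frac{3 \pi \omega}{22} \right)}}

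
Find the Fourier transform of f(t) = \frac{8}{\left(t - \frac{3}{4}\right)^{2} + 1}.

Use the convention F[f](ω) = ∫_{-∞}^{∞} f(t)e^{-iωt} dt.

F(ω) = 8 \pi e^{- \frac{3 i \omega}{4} - \left|{\omega}\right|}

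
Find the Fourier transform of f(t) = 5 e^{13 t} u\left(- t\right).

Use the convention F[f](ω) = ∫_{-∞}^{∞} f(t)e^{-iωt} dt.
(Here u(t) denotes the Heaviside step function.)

F(ω) = - \frac{5}{i \omega - 13}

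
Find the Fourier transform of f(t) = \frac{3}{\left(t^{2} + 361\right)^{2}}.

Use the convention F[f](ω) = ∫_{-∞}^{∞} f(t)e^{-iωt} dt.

F(ω) = \frac{3 \pi \left(19 \left|{\omega}\right| + 1\right) e^{- 19 \left|{\omega}\right|}}{13718}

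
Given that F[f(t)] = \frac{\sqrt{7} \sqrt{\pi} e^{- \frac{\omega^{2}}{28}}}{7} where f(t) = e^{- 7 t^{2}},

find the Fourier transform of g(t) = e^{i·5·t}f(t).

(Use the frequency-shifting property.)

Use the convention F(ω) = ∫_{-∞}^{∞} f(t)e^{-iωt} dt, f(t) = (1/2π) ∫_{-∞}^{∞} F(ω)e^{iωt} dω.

F[g](ω) = \frac{\sqrt{7} \sqrt{\pi} e^{- \frac{\left(\omega - 5\right)^{2}}{28}}}{7}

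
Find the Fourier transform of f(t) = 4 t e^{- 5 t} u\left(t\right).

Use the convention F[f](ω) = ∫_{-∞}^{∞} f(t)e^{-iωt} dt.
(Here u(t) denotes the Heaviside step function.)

F(ω) = \frac{4}{\left(i \omega + 5\right)^{2}}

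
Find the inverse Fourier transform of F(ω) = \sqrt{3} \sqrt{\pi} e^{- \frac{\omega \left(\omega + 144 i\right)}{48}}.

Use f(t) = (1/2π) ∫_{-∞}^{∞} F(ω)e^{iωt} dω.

f(t) = 6 e^{- 12 \left(t - 3\right)^{2}}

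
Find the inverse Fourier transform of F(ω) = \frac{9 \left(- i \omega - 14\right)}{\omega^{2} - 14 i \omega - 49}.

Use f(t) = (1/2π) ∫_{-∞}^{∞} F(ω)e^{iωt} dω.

f(t) = 9 \left(7 t + 1\right) e^{- 7 t} u\left(t\right)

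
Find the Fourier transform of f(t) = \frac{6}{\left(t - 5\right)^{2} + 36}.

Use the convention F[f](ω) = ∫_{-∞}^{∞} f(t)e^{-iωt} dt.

F(ω) = \pi e^{- 5 i \omega - 6 \left|{\omega}\right|}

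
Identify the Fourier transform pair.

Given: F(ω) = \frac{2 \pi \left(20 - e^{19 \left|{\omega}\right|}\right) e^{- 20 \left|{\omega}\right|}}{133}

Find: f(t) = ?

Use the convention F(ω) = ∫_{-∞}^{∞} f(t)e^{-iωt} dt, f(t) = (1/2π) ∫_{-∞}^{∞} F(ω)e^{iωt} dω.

f(t) = \frac{6 t^{2}}{\left(t^{2} + 1\right) \left(t^{2} + 400\right)}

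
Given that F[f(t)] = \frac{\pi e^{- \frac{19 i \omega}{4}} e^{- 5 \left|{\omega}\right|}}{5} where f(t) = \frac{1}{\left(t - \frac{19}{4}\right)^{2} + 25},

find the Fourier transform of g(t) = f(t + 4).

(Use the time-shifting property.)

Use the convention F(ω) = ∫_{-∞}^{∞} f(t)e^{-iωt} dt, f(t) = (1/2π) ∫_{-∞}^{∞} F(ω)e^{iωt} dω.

F[g](ω) = \frac{\pi e^{- \frac{3 i \omega}{4} - 5 \left|{\omega}\right|}}{5}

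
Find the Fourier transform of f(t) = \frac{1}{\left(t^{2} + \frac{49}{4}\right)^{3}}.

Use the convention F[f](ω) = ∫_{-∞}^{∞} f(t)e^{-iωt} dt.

F(ω) = \frac{\pi \left(49 \omega^{2} + 42 \left|{\omega}\right| + 12\right) e^{- \frac{7 \left|{\omega}\right|}{2}}}{16807}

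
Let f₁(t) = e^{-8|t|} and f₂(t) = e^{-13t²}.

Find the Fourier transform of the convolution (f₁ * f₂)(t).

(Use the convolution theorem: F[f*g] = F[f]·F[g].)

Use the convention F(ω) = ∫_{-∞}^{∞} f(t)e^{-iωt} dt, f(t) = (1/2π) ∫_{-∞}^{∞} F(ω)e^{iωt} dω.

F[f₁*f₂](ω) = \frac{16 \sqrt{13} \sqrt{\pi} e^{- \frac{\omega^{2}}{52}}}{13 \left(\omega^{2} + 64\right)}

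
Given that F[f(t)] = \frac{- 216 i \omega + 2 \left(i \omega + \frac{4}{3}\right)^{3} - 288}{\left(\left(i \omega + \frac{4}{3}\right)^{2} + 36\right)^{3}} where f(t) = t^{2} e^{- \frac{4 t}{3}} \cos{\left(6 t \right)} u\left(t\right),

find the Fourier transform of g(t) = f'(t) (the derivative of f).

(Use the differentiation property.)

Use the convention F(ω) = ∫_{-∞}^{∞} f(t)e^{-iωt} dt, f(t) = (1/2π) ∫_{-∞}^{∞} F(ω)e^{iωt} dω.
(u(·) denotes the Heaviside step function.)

F[g](ω) = - \frac{54 i \omega \left(2916 i \omega - \left(3 i \omega + 4\right)^{3} + 3888\right)}{\left(\left(3 i \omega + 4\right)^{2} + 324\right)^{3}}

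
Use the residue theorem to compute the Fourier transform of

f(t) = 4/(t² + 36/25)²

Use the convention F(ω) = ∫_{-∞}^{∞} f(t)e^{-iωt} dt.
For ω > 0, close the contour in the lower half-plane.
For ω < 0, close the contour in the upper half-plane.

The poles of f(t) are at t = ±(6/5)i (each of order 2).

Let g(z) = f(z)e^{-iωz}; for large |z| the factor e^{-iωz} decays in the lower half-plane when ω > 0 and in the upper half-plane when ω < 0.

Case ω > 0 (lower half-plane, clockwise contour ⇒ F(ω) = -2πi·ΣRes):
  Res_{z = - \frac{6 i}{5}} g(z) = \frac{25 i \left(6 \omega + 5\right) e^{- \frac{6 \omega}{5}}}{216} (pole of order 2)
  F(ω) = -2πi·ΣRes = \frac{25 \pi \left(6 \omega + 5\right) e^{- \frac{6 \omega}{5}}}{108}

Case ω < 0 (upper half-plane, counterclockwise contour ⇒ F(ω) = +2πi·ΣRes):
  Res_{z = \frac{6 i}{5}} g(z) = \frac{25 i \left(6 \omega - 5\right) e^{\frac{6 \omega}{5}}}{216} (pole of order 2)
  F(ω) = 2πi·ΣRes = \frac{25 \pi \left(5 - 6 \omega\right) e^{\frac{6 \omega}{5}}}{108}

Both cases combine into a single formula in |ω|:

F(ω) = \frac{25 \pi \left(6 \left|{\omega}\right| + 5\right) e^{- \frac{6 \left|{\omega}\right|}{5}}}{108}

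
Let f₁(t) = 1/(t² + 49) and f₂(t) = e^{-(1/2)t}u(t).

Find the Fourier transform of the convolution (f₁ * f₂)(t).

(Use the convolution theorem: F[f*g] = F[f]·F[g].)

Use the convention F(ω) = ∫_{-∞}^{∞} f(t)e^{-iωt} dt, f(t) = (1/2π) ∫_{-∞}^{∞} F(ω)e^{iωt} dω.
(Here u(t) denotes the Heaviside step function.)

F[f₁*f₂](ω) = \frac{2 \pi e^{- 7 \left|{\omega}\right|}}{7 \left(2 i \omega + 1\right)}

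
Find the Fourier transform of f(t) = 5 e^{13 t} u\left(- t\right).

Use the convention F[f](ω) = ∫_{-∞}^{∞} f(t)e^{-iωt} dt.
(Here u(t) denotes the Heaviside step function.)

F(ω) = - \frac{5}{i \omega - 13}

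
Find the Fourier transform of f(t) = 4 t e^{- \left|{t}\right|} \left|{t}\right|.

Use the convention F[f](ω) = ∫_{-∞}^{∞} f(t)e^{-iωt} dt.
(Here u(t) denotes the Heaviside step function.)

F(ω) = \frac{16 i \omega \left(\omega^{2} - 3\right)}{\left(\omega^{2} + 1\right)^{3}}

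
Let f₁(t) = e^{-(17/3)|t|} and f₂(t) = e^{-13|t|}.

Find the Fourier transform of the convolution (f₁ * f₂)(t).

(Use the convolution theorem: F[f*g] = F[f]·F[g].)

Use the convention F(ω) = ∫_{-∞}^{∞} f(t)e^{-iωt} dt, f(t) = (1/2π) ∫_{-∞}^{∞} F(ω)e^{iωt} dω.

F[f₁*f₂](ω) = \frac{2652}{\left(\omega^{2} + 169\right) \left(9 \omega^{2} + 289\right)}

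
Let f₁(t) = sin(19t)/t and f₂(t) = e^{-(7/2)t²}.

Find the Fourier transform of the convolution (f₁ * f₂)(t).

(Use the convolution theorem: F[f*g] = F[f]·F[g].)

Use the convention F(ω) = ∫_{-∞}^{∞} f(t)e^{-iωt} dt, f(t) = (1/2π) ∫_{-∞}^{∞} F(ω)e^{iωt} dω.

F[f₁*f₂](ω) = \begin{cases} \frac{\sqrt{14} \pi^{\frac{3}{2}} e^{- \frac{\omega^{2}}{14}}}{7} & \text{for}\: \omega > -19 \wedge \omega < 19 \\0 & \text{otherwise} \end{cases}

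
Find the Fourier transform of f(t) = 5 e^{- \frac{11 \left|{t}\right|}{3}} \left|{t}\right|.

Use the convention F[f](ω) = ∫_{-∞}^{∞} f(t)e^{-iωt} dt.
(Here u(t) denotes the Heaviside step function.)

F(ω) = \frac{90 \left(121 - 9 \omega^{2}\right)}{\left(9 \omega^{2} + 121\right)^{2}}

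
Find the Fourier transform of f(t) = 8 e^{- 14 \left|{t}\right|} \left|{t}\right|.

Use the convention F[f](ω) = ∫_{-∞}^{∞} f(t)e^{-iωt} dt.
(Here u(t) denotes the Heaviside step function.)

F(ω) = \frac{16 \left(196 - \omega^{2}\right)}{\left(\omega^{2} + 196\right)^{2}}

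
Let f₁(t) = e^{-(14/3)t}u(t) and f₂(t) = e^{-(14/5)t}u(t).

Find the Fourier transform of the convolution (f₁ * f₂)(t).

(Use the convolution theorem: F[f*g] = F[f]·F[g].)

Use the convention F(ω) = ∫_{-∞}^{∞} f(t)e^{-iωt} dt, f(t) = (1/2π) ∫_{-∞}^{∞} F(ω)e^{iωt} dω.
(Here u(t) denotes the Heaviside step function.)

F[f₁*f₂](ω) = \frac{15}{- 15 \omega^{2} + 112 i \omega + 196}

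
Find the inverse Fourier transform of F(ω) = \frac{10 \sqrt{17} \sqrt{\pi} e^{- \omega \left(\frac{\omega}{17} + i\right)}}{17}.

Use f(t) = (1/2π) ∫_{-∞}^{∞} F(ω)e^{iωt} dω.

f(t) = 5 e^{- \frac{17 \left(t - 1\right)^{2}}{4}}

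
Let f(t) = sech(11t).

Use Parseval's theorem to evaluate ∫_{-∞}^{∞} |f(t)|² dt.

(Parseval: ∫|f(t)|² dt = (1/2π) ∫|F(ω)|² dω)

∫|f(t)|² dt = \frac{2}{11}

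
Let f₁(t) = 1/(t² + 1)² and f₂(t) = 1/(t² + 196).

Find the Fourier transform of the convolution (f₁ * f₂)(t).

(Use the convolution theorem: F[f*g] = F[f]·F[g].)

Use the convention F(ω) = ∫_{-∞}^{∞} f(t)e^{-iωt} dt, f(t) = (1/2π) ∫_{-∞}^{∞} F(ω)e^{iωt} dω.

F[f₁*f₂](ω) = \frac{\pi^{2} \left(\left|{\omega}\right| + 1\right) e^{- 15 \left|{\omega}\right|}}{28}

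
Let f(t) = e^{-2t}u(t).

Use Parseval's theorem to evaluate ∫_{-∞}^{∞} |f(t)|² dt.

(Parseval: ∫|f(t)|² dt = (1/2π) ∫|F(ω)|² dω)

∫|f(t)|² dt = \frac{1}{4}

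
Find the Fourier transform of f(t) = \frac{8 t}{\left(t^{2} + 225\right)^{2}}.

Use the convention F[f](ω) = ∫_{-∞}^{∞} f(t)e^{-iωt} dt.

F(ω) = - \frac{4 i \pi \omega e^{- 15 \left|{\omega}\right|}}{15}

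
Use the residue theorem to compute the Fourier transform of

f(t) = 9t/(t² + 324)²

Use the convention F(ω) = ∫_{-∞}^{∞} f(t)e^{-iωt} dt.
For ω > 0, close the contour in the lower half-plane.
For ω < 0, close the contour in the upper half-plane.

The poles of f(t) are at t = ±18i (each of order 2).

Let g(z) = f(z)e^{-iωz}; for large |z| the factor e^{-iωz} decays in the lower half-plane when ω > 0 and in the upper half-plane when ω < 0.

Case ω > 0 (lower half-plane, clockwise contour ⇒ F(ω) = -2πi·ΣRes):
  Res_{z = - 18 i} g(z) = \frac{\omega e^{- 18 \omega}}{8} (pole of order 2)
  F(ω) = -2πi·ΣRes = - \frac{i \pi \omega e^{- 18 \omega}}{4}

Case ω < 0 (upper half-plane, counterclockwise contour ⇒ F(ω) = +2πi·ΣRes):
  Res_{z = 18 i} g(z) = - \frac{\omega e^{18 \omega}}{8} (pole of order 2)
  F(ω) = 2πi·ΣRes = - \frac{i \pi \omega e^{18 \omega}}{4}

Both cases combine into a single formula in |ω|:

F(ω) = - \frac{i \pi \omega e^{- 18 \left|{\omega}\right|}}{4}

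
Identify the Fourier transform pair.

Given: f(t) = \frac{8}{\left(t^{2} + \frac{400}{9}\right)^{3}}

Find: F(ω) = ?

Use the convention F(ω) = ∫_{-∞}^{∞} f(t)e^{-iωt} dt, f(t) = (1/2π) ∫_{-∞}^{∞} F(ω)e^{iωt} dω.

F(ω) = \frac{27 \pi \left(400 \omega^{2} + 180 \left|{\omega}\right| + 27\right) e^{- \frac{20 \left|{\omega}\right|}{3}}}{3200000}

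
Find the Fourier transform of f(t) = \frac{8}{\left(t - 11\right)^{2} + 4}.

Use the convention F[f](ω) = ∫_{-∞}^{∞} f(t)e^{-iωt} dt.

F(ω) = 4 \pi e^{- 11 i \omega - 2 \left|{\omega}\right|}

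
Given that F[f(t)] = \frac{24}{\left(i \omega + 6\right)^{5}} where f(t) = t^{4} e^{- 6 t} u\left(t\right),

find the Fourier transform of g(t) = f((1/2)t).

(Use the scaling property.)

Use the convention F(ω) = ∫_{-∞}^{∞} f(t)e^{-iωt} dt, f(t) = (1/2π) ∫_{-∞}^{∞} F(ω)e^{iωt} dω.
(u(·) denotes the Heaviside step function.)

F[g](ω) = \frac{3}{2 \left(i \omega + 3\right)^{5}}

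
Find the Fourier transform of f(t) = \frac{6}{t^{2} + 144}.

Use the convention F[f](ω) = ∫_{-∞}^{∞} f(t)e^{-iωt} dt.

F(ω) = \frac{\pi e^{- 12 \left|{\omega}\right|}}{2}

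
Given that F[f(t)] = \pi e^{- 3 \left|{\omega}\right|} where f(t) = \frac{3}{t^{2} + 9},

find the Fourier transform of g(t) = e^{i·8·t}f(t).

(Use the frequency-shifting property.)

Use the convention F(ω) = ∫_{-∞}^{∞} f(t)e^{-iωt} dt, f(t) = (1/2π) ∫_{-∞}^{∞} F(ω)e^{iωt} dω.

F[g](ω) = \pi e^{- 3 \left|{\omega - 8}\right|}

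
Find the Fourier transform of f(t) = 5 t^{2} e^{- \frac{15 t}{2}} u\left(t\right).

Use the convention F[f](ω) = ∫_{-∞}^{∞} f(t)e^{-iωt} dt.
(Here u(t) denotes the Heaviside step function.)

F(ω) = \frac{80}{\left(2 i \omega + 15\right)^{3}}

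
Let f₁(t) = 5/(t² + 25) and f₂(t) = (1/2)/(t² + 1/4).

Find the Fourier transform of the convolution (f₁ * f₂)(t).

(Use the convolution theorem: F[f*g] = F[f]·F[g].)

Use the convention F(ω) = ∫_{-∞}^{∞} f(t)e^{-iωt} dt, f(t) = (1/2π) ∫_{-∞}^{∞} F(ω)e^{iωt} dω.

F[f₁*f₂](ω) = \pi^{2} e^{- \frac{11 \left|{\omega}\right|}{2}}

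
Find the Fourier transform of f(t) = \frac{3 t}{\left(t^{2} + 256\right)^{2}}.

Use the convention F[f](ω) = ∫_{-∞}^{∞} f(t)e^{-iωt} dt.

F(ω) = - \frac{3 i \pi \omega e^{- 16 \left|{\omega}\right|}}{32}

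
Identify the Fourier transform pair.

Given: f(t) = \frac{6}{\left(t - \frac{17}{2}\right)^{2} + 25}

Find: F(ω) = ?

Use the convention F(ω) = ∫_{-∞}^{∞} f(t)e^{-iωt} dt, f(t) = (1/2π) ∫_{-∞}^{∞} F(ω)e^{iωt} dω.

F(ω) = \frac{6 \pi e^{- \frac{17 i \omega}{2} - 5 \left|{\omega}\right|}}{5}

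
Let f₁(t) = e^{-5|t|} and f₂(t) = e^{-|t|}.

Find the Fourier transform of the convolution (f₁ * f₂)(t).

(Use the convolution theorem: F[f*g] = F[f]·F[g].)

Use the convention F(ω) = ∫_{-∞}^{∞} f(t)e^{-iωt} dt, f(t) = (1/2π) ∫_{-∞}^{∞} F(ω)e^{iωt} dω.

F[f₁*f₂](ω) = \frac{20}{\left(\omega^{2} + 1\right) \left(\omega^{2} + 25\right)}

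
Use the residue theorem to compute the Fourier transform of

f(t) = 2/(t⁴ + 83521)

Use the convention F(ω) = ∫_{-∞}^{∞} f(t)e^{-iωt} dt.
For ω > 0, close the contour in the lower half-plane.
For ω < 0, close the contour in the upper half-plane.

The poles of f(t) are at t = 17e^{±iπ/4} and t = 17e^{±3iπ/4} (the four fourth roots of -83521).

Let g(z) = f(z)e^{-iωz}; for large |z| the factor e^{-iωz} decays in the lower half-plane when ω > 0 and in the upper half-plane when ω < 0.

Case ω > 0 (lower half-plane, clockwise contour ⇒ F(ω) = -2πi·ΣRes):
  Res_{z = - \frac{17 \sqrt{2}}{2} - \frac{17 \sqrt{2} i}{2}} g(z) = \frac{\sqrt{2} i \left(1 - i\right) e^{\frac{17 \sqrt{2} \omega \left(-1 + i\right)}{2}}}{19652}
  Res_{z = \frac{17 \sqrt{2}}{2} - \frac{17 \sqrt{2} i}{2}} g(z) = \frac{\sqrt{2} i \left(1 + i\right) e^{- \frac{17 \sqrt{2} \omega \left(1 + i\right)}{2}}}{19652}
  F(ω) = -2πi·ΣRes = \frac{\sqrt{2} \pi \left(1 - i\right) \left(e^{17 \sqrt{2} i \omega} + i\right) e^{- \frac{17 \sqrt{2} \omega \left(1 + i\right)}{2}}}{9826} = \frac{2 \pi e^{- \frac{17 \sqrt{2} \omega}{2}} \sin{\left(\frac{17 \sqrt{2} \omega}{2} + \frac{\pi}{4} \right)}}{4913}

Case ω < 0 (upper half-plane, counterclockwise contour ⇒ F(ω) = +2πi·ΣRes):
  Res_{z = \frac{17 \sqrt{2}}{2} + \frac{17 \sqrt{2} i}{2}} g(z) = \frac{\sqrt{2} i \left(-1 + i\right) e^{\frac{17 \sqrt{2} \omega \left(1 - i\right)}{2}}}{19652}
  Res_{z = - \frac{17 \sqrt{2}}{2} + \frac{17 \sqrt{2} i}{2}} g(z) = \frac{\sqrt{2} \left(1 - i\right) e^{\frac{17 \sqrt{2} \omega \left(1 + i\right)}{2}}}{19652}
  F(ω) = 2πi·ΣRes = - \frac{\sqrt{2} i \pi \left(i \left(1 - i\right) e^{\frac{17 \sqrt{2} \omega \left(1 - i\right)}{2}} - \left(1 - i\right) e^{\frac{17 \sqrt{2} \omega \left(1 + i\right)}{2}}\right)}{9826} = \frac{2 \pi e^{\frac{17 \sqrt{2} \omega}{2}} \cos{\left(\frac{17 \sqrt{2} \omega}{2} + \frac{\pi}{4} \right)}}{4913}

Both cases combine into a single formula in |ω|:

F(ω) = \frac{2 \pi e^{- \frac{17 \sqrt{2} \left|{\omega}\right|}{2}} \sin{\left(\frac{17 \sqrt{2} \left|{\omega}\right|}{2} + \frac{\pi}{4} \right)}}{4913}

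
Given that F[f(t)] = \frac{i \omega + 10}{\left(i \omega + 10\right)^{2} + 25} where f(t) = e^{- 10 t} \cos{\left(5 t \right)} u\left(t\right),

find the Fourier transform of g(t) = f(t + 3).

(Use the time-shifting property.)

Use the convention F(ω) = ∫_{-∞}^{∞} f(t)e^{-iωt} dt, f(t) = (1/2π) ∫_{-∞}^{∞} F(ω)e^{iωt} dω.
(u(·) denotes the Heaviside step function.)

F[g](ω) = \frac{\left(i \omega + 10\right) e^{3 i \omega}}{\left(i \omega + 10\right)^{2} + 25}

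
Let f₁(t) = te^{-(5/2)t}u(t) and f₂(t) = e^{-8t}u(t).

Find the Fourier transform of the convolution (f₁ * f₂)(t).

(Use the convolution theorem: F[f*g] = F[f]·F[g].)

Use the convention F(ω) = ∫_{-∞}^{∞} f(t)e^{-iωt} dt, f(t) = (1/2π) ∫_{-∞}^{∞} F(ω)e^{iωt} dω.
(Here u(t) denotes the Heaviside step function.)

F[f₁*f₂](ω) = \frac{4}{\left(i \omega + 8\right) \left(2 i \omega + 5\right)^{2}}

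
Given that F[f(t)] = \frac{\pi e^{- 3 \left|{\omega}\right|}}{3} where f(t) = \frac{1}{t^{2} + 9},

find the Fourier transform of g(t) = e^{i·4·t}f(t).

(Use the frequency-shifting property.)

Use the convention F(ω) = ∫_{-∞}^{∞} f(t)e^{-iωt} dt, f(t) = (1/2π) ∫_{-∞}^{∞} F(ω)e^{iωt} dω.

F[g](ω) = \frac{\pi e^{- 3 \left|{\omega - 4}\right|}}{3}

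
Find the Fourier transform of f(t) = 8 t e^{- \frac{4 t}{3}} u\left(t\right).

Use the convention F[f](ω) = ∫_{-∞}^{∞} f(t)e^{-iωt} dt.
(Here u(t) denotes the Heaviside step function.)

F(ω) = \frac{72}{\left(3 i \omega + 4\right)^{2}}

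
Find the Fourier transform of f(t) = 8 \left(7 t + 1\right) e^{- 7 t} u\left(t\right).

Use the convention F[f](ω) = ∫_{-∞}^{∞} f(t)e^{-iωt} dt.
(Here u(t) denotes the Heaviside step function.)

F(ω) = \frac{8 \left(- i \omega - 14\right)}{\omega^{2} - 14 i \omega - 49}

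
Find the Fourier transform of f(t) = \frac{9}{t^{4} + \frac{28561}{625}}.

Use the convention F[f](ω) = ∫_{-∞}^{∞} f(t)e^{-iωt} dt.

F(ω) = \frac{1125 \pi e^{- \frac{13 \sqrt{2} \left|{\omega}\right|}{10}} \sin{\left(\frac{13 \sqrt{2} \left|{\omega}\right|}{10} + \frac{\pi}{4} \right)}}{2197}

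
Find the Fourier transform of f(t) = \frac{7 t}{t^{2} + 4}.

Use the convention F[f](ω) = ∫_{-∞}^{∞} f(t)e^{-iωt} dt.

F(ω) = - 7 i \pi e^{- 2 \left|{\omega}\right|} \operatorname{sign}{\left(\omega \right)}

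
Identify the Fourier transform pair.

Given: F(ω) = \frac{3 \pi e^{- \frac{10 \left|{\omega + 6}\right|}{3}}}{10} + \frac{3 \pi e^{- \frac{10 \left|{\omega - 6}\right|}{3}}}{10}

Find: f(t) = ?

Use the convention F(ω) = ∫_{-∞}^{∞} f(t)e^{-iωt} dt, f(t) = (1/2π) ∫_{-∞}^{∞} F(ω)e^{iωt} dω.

f(t) = \frac{2 \cos{\left(6 t \right)}}{t^{2} + \frac{100}{9}}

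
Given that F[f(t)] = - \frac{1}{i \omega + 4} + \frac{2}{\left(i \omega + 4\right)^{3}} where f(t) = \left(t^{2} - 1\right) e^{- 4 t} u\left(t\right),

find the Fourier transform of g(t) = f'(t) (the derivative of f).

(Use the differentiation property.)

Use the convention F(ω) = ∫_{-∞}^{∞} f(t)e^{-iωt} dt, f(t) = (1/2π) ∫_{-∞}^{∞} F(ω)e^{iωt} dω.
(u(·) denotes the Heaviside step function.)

F[g](ω) = \frac{i \omega \left(2 i \omega - \left(i \omega + 4\right)^{3} + 8\right)}{\left(i \omega + 4\right)^{4}}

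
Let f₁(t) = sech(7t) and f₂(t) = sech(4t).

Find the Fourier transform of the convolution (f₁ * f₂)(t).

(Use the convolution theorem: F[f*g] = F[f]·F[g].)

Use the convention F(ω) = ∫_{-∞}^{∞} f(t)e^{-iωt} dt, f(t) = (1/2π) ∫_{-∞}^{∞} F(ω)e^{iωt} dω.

F[f₁*f₂](ω) = \frac{\pi^{2}}{28 \cosh{\left(\frac{\pi \omega}{14} \right)} \cosh{\left(\frac{\pi \omega}{8} \right)}}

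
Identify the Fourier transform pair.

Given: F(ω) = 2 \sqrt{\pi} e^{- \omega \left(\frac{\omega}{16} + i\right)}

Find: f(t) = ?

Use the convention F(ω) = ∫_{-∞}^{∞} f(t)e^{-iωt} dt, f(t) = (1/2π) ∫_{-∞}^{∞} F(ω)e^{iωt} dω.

f(t) = 4 e^{- 4 \left(t - 1\right)^{2}}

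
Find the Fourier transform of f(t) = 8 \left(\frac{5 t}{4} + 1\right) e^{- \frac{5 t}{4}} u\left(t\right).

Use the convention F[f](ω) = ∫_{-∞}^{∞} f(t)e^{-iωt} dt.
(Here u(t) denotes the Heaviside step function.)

F(ω) = \frac{64 \left(- 2 i \omega - 5\right)}{16 \omega^{2} - 40 i \omega - 25}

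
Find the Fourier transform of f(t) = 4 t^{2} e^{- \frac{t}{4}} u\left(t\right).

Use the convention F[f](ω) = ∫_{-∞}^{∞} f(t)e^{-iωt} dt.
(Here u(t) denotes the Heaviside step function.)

F(ω) = \frac{512}{\left(4 i \omega + 1\right)^{3}}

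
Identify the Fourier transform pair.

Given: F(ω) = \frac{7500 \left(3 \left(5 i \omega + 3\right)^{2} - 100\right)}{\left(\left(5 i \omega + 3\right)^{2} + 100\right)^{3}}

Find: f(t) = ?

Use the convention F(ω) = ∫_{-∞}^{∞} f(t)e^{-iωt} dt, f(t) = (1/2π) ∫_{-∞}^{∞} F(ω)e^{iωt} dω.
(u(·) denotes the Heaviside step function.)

f(t) = 3 t^{2} e^{- \frac{3 t}{5}} \sin{\left(2 t \right)} u\left(t\right)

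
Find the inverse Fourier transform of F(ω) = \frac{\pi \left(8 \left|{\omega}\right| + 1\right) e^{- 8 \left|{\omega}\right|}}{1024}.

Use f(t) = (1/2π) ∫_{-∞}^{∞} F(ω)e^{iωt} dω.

f(t) = \frac{1}{\left(t^{2} + 64\right)^{2}}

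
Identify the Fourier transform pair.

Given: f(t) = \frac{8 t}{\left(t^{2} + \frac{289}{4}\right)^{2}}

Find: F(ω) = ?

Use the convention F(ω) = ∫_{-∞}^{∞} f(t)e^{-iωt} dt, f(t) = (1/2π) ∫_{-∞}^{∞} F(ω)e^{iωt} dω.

F(ω) = - \frac{8 i \pi \omega e^{- \frac{17 \left|{\omega}\right|}{2}}}{17}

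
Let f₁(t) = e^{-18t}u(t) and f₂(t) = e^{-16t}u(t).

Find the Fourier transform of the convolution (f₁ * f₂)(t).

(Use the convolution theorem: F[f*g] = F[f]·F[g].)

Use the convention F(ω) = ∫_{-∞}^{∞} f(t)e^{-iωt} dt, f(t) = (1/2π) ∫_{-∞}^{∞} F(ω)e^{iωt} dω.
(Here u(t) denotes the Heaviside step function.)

F[f₁*f₂](ω) = \frac{1}{\left(i \omega + 16\right) \left(i \omega + 18\right)}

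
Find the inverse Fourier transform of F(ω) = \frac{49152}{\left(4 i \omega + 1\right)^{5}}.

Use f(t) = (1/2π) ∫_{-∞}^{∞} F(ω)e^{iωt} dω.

f(t) = 2 t^{4} e^{- \frac{t}{4}} u\left(t\right)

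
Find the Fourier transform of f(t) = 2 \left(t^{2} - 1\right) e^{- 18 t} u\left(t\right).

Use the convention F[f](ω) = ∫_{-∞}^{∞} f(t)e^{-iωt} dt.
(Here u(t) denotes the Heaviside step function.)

F(ω) = \frac{2 \left(2 i \omega - \left(i \omega + 18\right)^{3} + 36\right)}{\left(i \omega + 18\right)^{4}}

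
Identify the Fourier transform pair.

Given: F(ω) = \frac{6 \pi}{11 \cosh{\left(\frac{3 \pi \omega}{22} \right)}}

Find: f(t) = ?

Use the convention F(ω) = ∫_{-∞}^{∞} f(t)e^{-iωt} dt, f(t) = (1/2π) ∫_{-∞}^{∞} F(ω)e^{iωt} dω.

f(t) = \frac{2}{\cosh{\left(\frac{11 t}{3} \right)}}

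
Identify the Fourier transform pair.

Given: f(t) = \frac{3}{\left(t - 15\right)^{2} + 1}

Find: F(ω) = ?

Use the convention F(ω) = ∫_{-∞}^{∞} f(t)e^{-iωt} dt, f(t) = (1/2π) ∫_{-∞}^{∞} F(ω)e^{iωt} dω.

F(ω) = 3 \pi e^{- 15 i \omega - \left|{\omega}\right|}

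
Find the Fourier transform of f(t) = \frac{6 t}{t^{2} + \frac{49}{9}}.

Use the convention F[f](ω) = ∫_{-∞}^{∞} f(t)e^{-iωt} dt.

F(ω) = - 6 i \pi e^{- \frac{7 \left|{\omega}\right|}{3}} \operatorname{sign}{\left(\omega \right)}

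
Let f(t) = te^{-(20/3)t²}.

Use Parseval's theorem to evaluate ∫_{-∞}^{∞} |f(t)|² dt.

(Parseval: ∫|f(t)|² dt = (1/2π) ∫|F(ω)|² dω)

∫|f(t)|² dt = \frac{3 \sqrt{30} \sqrt{\pi}}{1600}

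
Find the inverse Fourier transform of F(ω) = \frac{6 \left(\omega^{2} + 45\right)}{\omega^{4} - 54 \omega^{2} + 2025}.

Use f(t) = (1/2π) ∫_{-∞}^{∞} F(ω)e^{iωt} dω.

f(t) = e^{- 3 \left|{t}\right|} \cos{\left(6 \left|{t}\right| \right)}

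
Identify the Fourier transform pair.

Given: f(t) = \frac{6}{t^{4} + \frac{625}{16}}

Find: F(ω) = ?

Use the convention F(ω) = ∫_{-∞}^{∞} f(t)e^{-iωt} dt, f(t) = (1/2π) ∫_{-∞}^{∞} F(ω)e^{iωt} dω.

F(ω) = \frac{48 \pi e^{- \frac{5 \sqrt{2} \left|{\omega}\right|}{4}} \sin{\left(\frac{5 \sqrt{2} \left|{\omega}\right|}{4} + \frac{\pi}{4} \right)}}{125}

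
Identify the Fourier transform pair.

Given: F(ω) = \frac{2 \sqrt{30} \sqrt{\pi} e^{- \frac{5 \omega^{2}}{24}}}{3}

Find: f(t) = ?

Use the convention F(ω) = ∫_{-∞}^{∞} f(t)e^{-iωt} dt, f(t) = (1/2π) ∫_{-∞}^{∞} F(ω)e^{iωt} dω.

f(t) = 4 e^{- \frac{6 t^{2}}{5}}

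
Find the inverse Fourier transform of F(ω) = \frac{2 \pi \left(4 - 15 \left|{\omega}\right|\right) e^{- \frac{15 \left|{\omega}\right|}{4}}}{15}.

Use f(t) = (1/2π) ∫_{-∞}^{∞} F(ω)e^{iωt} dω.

f(t) = \frac{4 t^{2}}{\left(t^{2} + \frac{225}{16}\right)^{2}}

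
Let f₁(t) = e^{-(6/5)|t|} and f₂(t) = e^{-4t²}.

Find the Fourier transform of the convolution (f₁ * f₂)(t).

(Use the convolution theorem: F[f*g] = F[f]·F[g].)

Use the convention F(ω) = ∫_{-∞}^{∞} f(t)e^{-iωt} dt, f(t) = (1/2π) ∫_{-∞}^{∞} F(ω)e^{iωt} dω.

F[f₁*f₂](ω) = \frac{30 \sqrt{\pi} e^{- \frac{\omega^{2}}{16}}}{25 \omega^{2} + 36}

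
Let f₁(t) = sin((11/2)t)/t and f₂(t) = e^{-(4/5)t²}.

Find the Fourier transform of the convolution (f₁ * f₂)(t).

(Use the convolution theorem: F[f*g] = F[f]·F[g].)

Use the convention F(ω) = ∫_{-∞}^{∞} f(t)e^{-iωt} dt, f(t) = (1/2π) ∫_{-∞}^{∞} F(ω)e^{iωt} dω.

F[f₁*f₂](ω) = \begin{cases} \frac{\sqrt{5} \pi^{\frac{3}{2}} e^{- \frac{5 \omega^{2}}{16}}}{2} & \text{for}\: \omega > - \frac{11}{2} \wedge \omega < \frac{11}{2} \\0 & \text{otherwise} \end{cases}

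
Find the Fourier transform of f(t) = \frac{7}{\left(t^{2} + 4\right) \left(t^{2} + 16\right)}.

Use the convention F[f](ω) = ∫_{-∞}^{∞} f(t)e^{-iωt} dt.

F(ω) = \frac{7 \pi \left(2 e^{2 \left|{\omega}\right|} - 1\right) e^{- 4 \left|{\omega}\right|}}{48}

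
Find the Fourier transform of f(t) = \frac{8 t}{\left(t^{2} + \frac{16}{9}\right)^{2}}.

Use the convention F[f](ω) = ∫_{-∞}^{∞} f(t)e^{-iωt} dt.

F(ω) = - 3 i \pi \omega e^{- \frac{4 \left|{\omega}\right|}{3}}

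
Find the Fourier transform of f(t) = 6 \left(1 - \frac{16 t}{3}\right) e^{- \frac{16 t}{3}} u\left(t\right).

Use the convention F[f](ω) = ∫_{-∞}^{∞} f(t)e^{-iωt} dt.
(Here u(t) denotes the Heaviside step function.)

F(ω) = \frac{54 i \omega}{- 9 \omega^{2} + 96 i \omega + 256}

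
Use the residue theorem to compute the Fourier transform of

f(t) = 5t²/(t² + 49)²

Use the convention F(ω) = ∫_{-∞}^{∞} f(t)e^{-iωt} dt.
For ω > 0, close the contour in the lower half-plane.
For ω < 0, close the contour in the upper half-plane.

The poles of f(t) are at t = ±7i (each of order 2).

Let g(z) = f(z)e^{-iωz}; for large |z| the factor e^{-iωz} decays in the lower half-plane when ω > 0 and in the upper half-plane when ω < 0.

Case ω > 0 (lower half-plane, clockwise contour ⇒ F(ω) = -2πi·ΣRes):
  Res_{z = - 7 i} g(z) = \frac{5 i \left(1 - 7 \omega\right) e^{- 7 \omega}}{28} (pole of order 2)
  F(ω) = -2πi·ΣRes = \frac{5 \pi \left(1 - 7 \omega\right) e^{- 7 \omega}}{14}

Case ω < 0 (upper half-plane, counterclockwise contour ⇒ F(ω) = +2πi·ΣRes):
  Res_{z = 7 i} g(z) = \frac{5 i \left(- 7 \omega - 1\right) e^{7 \omega}}{28} (pole of order 2)
  F(ω) = 2πi·ΣRes = \frac{5 \pi \left(7 \omega + 1\right) e^{7 \omega}}{14}

Both cases combine into a single formula in |ω|:

F(ω) = \frac{5 \pi \left(1 - 7 \left|{\omega}\right|\right) e^{- 7 \left|{\omega}\right|}}{14}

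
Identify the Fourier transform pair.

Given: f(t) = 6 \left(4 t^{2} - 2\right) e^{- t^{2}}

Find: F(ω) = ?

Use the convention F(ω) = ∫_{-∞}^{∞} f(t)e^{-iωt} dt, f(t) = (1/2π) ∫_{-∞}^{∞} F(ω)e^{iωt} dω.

F(ω) = - 6 \sqrt{\pi} \omega^{2} e^{- \frac{\omega^{2}}{4}}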